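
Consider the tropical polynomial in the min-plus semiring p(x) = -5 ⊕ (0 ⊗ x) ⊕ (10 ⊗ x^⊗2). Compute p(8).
p(8) = -5

A tropical monomial a ⊗ x^⊗i evaluates to a + i · x. Evaluating each term at x = 8:
  Term 0 contributes -5 + 0 · 8 = -5
  Term 1 contributes 0 + 1 · 8 = 8
  Term 2 contributes 10 + 2 · 8 = 26
p(8) = ⊕ of these = min[-5, 8, 26] = -5.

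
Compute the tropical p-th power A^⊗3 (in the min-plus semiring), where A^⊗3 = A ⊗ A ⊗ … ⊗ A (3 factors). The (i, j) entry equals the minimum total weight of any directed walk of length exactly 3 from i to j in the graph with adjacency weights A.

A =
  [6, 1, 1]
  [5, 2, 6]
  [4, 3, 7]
A^⊗3 =
  [8, 5, 6]
  [9, 6, 8]
  [9, 7, 9]

Each entry (A^⊗3)_ij equals the minimum over all length-3 walks i = v_0 → v_1 → … → v_3 = j of Σ_t A[v_t][v_{t+1}]. For example, for (i, j) = (0, 2) we minimise over 9 possible intermediate vertex sequences; the minimum is 6, attained along the walk 0 → 2 → 0 → 2.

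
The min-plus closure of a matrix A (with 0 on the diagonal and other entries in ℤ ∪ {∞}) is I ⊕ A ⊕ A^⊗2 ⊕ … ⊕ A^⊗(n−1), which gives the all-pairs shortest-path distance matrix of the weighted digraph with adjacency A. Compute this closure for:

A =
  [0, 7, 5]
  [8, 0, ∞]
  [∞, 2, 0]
Closure =
  [0, 7, 5]
  [8, 0, 13]
  [10, 2, 0]

This is the Floyd-Warshall all-pairs shortest-path computation. For each intermediate vertex k = 0, 1, …, 2, update dist[i][j] ← min(dist[i][j], dist[i][k] + dist[k][j]). The final matrix gives, for each (i, j), the minimum total weight of any directed path from i to j (possibly empty when i = j).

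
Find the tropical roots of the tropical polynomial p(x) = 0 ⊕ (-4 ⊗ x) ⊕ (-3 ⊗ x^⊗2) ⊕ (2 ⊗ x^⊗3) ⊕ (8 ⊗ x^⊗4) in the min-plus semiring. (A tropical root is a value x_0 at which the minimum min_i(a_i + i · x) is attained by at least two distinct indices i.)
Roots: {-6, -5, -1, 4}

Each tropical root is a break point of the lower envelope of the lines y = a_i + i · x (there are 5 lines, with slopes 0, 1, ..., 4). Only the lines that attain the minimum somewhere contribute to roots; other lines are dominated. Here the surviving (envelope) indices are i = 4, i = 3, i = 2, i = 1, i = 0.
Intersections between consecutive envelope lines give the roots: for adjacent envelope indices i < j the intersection is x = (a_i − a_j) / (j − i). Reading off the sorted break points: {-6, -5, -1, 4}.
Verification: at each break x_0, at least two indices attain the minimum of min_i(a_i + i · x_0).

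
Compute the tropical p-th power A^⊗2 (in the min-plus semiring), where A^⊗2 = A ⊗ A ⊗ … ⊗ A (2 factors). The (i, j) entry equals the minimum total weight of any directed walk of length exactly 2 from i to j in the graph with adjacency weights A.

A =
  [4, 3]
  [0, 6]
A^⊗2 =
  [3, 7]
  [4, 3]

Each entry (A^⊗2)_ij equals the minimum over all length-2 walks i = v_0 → v_1 → … → v_2 = j of Σ_t A[v_t][v_{t+1}]. For example, for (i, j) = (0, 1) we minimise over 2 possible intermediate vertex sequences; the minimum is 7, attained along the walk 0 → 0 → 1.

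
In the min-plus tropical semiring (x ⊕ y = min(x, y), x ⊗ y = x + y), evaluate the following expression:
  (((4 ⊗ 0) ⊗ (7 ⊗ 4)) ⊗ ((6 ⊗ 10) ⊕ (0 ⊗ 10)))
(((4 ⊗ 0) ⊗ (7 ⊗ 4)) ⊗ ((6 ⊗ 10) ⊕ (0 ⊗ 10))) = 25

Expand innermost to outermost. Recall ⊕ takes the minimum of its arguments and ⊗ takes their sum. Working out the expression (((4 ⊗ 0) ⊗ (7 ⊗ 4)) ⊗ ((6 ⊗ 10) ⊕ (0 ⊗ 10))) gives 25.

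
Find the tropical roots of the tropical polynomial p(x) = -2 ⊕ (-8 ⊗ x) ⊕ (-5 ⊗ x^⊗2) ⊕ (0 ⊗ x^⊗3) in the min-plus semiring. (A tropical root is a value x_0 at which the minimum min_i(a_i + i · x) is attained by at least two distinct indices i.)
Roots: {-5, -3, 6}

Each tropical root is a break point of the lower envelope of the lines y = a_i + i · x (there are 4 lines, with slopes 0, 1, ..., 3). Only the lines that attain the minimum somewhere contribute to roots; other lines are dominated. Here the surviving (envelope) indices are i = 3, i = 2, i = 1, i = 0.
Intersections between consecutive envelope lines give the roots: for adjacent envelope indices i < j the intersection is x = (a_i − a_j) / (j − i). Reading off the sorted break points: {-5, -3, 6}.
Verification: at each break x_0, at least two indices attain the minimum of min_i(a_i + i · x_0).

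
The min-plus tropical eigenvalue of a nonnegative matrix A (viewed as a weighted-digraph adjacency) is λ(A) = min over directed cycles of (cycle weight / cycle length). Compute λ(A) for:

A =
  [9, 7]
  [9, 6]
λ(A) = 6

Enumerate directed cycles and compute their means (weight / length). Sample:
  cycle 0 → 0: weight = 9, length = 1, mean = 9/1 ≈ 9.000
  cycle 1 → 1: weight = 6, length = 1, mean = 6/1 ≈ 6.000
  cycle 0 → 1 → 0: weight = 16, length = 2, mean = 16/2 ≈ 8.000
  cycle 1 → 0 → 1: weight = 16, length = 2, mean = 16/2 ≈ 8.000
Minimum mean = 6.000, attained e.g. along the cycle 1 → 1 with weight 6 and length 1. So λ(A) = 6/1 = 6.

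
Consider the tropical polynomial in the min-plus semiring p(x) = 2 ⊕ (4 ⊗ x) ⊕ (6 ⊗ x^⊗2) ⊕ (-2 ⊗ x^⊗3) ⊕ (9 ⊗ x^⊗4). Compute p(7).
p(7) = 2

A tropical monomial a ⊗ x^⊗i evaluates to a + i · x. Evaluating each term at x = 7:
  Term 0 contributes 2 + 0 · 7 = 2
  Term 1 contributes 4 + 1 · 7 = 11
  Term 2 contributes 6 + 2 · 7 = 20
  Term 3 contributes -2 + 3 · 7 = 19
  Term 4 contributes 9 + 4 · 7 = 37
p(7) = ⊕ of these = min[2, 11, 20, 19, 37] = 2.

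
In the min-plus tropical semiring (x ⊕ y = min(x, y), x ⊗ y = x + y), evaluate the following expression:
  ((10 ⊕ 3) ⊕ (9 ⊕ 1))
((10 ⊕ 3) ⊕ (9 ⊕ 1)) = 1

Expand innermost to outermost. Recall ⊕ takes the minimum of its arguments and ⊗ takes their sum. Working out the expression ((10 ⊕ 3) ⊕ (9 ⊕ 1)) gives 1.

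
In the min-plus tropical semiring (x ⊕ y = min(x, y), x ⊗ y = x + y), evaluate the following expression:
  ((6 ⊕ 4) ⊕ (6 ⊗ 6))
((6 ⊕ 4) ⊕ (6 ⊗ 6)) = 4

Expand innermost to outermost. Recall ⊕ takes the minimum of its arguments and ⊗ takes their sum. Working out the expression ((6 ⊕ 4) ⊕ (6 ⊗ 6)) gives 4.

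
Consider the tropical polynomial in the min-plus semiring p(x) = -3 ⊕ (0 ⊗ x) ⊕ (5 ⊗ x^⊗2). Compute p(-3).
p(-3) = -3

A tropical monomial a ⊗ x^⊗i evaluates to a + i · x. Evaluating each term at x = -3:
  Term 0 contributes -3 + 0 · -3 = -3
  Term 1 contributes 0 + 1 · -3 = -3
  Term 2 contributes 5 + 2 · -3 = -1
p(-3) = ⊕ of these = min[-3, -3, -1] = -3.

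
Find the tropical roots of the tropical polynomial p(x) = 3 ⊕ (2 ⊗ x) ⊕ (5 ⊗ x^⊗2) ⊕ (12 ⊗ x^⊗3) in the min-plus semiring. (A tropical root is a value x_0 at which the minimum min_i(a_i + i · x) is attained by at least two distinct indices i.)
Roots: {-7, -3, 1}

Each tropical root is a break point of the lower envelope of the lines y = a_i + i · x (there are 4 lines, with slopes 0, 1, ..., 3). Only the lines that attain the minimum somewhere contribute to roots; other lines are dominated. Here the surviving (envelope) indices are i = 3, i = 2, i = 1, i = 0.
Intersections between consecutive envelope lines give the roots: for adjacent envelope indices i < j the intersection is x = (a_i − a_j) / (j − i). Reading off the sorted break points: {-7, -3, 1}.
Verification: at each break x_0, at least two indices attain the minimum of min_i(a_i + i · x_0).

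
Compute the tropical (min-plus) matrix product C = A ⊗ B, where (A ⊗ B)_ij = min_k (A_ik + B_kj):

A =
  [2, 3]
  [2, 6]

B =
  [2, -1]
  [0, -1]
A ⊗ B =
  [3, 1]
  [4, 1]

Apply the min-plus product entry-by-entry:
  C[0][0] = min over k of (A[0][0] + B[0][0] = 2 + 2 = 4, A[0][1] + B[1][0] = 3 + 0 = 3) = 3 (attained at k = 1)
  C[0][1] = min over k of (A[0][0] + B[0][1] = 2 + -1 = 1, A[0][1] + B[1][1] = 3 + -1 = 2) = 1 (attained at k = 0)
  C[1][0] = min over k of (A[1][0] + B[0][0] = 2 + 2 = 4, A[1][1] + B[1][0] = 6 + 0 = 6) = 4 (attained at k = 0)
  C[1][1] = min over k of (A[1][0] + B[0][1] = 2 + -1 = 1, A[1][1] + B[1][1] = 6 + -1 = 5) = 1 (attained at k = 0)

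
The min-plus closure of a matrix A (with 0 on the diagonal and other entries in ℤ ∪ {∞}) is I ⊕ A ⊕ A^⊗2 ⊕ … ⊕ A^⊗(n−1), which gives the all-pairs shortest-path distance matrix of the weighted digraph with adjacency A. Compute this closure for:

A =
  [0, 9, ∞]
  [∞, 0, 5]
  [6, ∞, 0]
Closure =
  [0, 9, 14]
  [11, 0, 5]
  [6, 15, 0]

This is the Floyd-Warshall all-pairs shortest-path computation. For each intermediate vertex k = 0, 1, …, 2, update dist[i][j] ← min(dist[i][j], dist[i][k] + dist[k][j]). The final matrix gives, for each (i, j), the minimum total weight of any directed path from i to j (possibly empty when i = j).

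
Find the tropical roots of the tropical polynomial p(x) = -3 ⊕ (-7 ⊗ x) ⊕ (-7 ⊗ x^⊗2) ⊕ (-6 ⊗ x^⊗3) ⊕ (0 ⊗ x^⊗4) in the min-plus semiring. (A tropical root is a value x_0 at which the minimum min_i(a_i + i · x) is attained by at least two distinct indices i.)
Roots: {-6, -1, 0, 4}

Each tropical root is a break point of the lower envelope of the lines y = a_i + i · x (there are 5 lines, with slopes 0, 1, ..., 4). Only the lines that attain the minimum somewhere contribute to roots; other lines are dominated. Here the surviving (envelope) indices are i = 4, i = 3, i = 2, i = 1, i = 0.
Intersections between consecutive envelope lines give the roots: for adjacent envelope indices i < j the intersection is x = (a_i − a_j) / (j − i). Reading off the sorted break points: {-6, -1, 0, 4}.
Verification: at each break x_0, at least two indices attain the minimum of min_i(a_i + i · x_0).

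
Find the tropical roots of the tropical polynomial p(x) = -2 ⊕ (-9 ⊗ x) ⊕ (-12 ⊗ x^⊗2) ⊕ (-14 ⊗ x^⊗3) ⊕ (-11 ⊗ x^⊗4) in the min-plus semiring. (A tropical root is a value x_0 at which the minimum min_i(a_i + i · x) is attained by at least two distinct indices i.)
Roots: {-3, 2, 3, 7}

Each tropical root is a break point of the lower envelope of the lines y = a_i + i · x (there are 5 lines, with slopes 0, 1, ..., 4). Only the lines that attain the minimum somewhere contribute to roots; other lines are dominated. Here the surviving (envelope) indices are i = 4, i = 3, i = 2, i = 1, i = 0.
Intersections between consecutive envelope lines give the roots: for adjacent envelope indices i < j the intersection is x = (a_i − a_j) / (j − i). Reading off the sorted break points: {-3, 2, 3, 7}.
Verification: at each break x_0, at least two indices attain the minimum of min_i(a_i + i · x_0).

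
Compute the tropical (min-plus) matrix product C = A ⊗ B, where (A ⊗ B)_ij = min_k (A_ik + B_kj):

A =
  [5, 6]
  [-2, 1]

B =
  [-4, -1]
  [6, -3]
A ⊗ B =
  [1, 3]
  [-6, -3]

Apply the min-plus product entry-by-entry:
  C[0][0] = min over k of (A[0][0] + B[0][0] = 5 + -4 = 1, A[0][1] + B[1][0] = 6 + 6 = 12) = 1 (attained at k = 0)
  C[0][1] = min over k of (A[0][0] + B[0][1] = 5 + -1 = 4, A[0][1] + B[1][1] = 6 + -3 = 3) = 3 (attained at k = 1)
  C[1][0] = min over k of (A[1][0] + B[0][0] = -2 + -4 = -6, A[1][1] + B[1][0] = 1 + 6 = 7) = -6 (attained at k = 0)
  C[1][1] = min over k of (A[1][0] + B[0][1] = -2 + -1 = -3, A[1][1] + B[1][1] = 1 + -3 = -2) = -3 (attained at k = 0)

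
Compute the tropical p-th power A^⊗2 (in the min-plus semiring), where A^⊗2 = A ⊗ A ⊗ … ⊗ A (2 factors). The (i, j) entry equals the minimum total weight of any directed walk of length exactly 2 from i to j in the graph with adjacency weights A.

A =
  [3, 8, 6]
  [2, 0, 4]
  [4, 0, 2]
A^⊗2 =
  [6, 6, 8]
  [2, 0, 4]
  [2, 0, 4]

Each entry (A^⊗2)_ij equals the minimum over all length-2 walks i = v_0 → v_1 → … → v_2 = j of Σ_t A[v_t][v_{t+1}]. For example, for (i, j) = (0, 2) we minimise over 3 possible intermediate vertex sequences; the minimum is 8, attained along the walk 0 → 2 → 2.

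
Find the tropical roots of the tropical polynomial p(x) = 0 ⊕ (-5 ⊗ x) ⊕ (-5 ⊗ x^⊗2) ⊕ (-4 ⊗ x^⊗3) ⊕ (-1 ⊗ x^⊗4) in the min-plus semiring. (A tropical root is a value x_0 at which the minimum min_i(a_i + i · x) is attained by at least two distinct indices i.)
Roots: {-3, -1, 0, 5}

Each tropical root is a break point of the lower envelope of the lines y = a_i + i · x (there are 5 lines, with slopes 0, 1, ..., 4). Only the lines that attain the minimum somewhere contribute to roots; other lines are dominated. Here the surviving (envelope) indices are i = 4, i = 3, i = 2, i = 1, i = 0.
Intersections between consecutive envelope lines give the roots: for adjacent envelope indices i < j the intersection is x = (a_i − a_j) / (j − i). Reading off the sorted break points: {-3, -1, 0, 5}.
Verification: at each break x_0, at least two indices attain the minimum of min_i(a_i + i · x_0).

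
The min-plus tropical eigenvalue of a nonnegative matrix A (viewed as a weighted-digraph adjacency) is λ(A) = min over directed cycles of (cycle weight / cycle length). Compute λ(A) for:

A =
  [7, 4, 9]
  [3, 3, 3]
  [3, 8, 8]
λ(A) = 3

Enumerate directed cycles and compute their means (weight / length). Sample:
  cycle 0 → 0: weight = 7, length = 1, mean = 7/1 ≈ 7.000
  cycle 1 → 1: weight = 3, length = 1, mean = 3/1 ≈ 3.000
  cycle 2 → 2: weight = 8, length = 1, mean = 8/1 ≈ 8.000
  cycle 0 → 1 → 0: weight = 7, length = 2, mean = 7/2 ≈ 3.500
  cycle 0 → 2 → 0: weight = 12, length = 2, mean = 12/2 ≈ 6.000
  cycle 1 → 0 → 1: weight = 7, length = 2, mean = 7/2 ≈ 3.500
Minimum mean = 3.000, attained e.g. along the cycle 1 → 1 with weight 3 and length 1. So λ(A) = 3/1 = 3.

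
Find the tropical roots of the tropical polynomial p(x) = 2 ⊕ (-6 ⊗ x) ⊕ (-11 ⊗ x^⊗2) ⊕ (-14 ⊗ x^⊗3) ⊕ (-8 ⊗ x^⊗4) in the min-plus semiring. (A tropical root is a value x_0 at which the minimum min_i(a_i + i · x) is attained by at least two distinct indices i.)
Roots: {-6, 3, 5, 8}

Each tropical root is a break point of the lower envelope of the lines y = a_i + i · x (there are 5 lines, with slopes 0, 1, ..., 4). Only the lines that attain the minimum somewhere contribute to roots; other lines are dominated. Here the surviving (envelope) indices are i = 4, i = 3, i = 2, i = 1, i = 0.
Intersections between consecutive envelope lines give the roots: for adjacent envelope indices i < j the intersection is x = (a_i − a_j) / (j − i). Reading off the sorted break points: {-6, 3, 5, 8}.
Verification: at each break x_0, at least two indices attain the minimum of min_i(a_i + i · x_0).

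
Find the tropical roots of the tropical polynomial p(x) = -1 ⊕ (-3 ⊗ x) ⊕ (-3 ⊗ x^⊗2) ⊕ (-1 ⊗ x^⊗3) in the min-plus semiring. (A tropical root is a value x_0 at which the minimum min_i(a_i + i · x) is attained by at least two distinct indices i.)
Roots: {-2, 0, 2}

Each tropical root is a break point of the lower envelope of the lines y = a_i + i · x (there are 4 lines, with slopes 0, 1, ..., 3). Only the lines that attain the minimum somewhere contribute to roots; other lines are dominated. Here the surviving (envelope) indices are i = 3, i = 2, i = 1, i = 0.
Intersections between consecutive envelope lines give the roots: for adjacent envelope indices i < j the intersection is x = (a_i − a_j) / (j − i). Reading off the sorted break points: {-2, 0, 2}.
Verification: at each break x_0, at least two indices attain the minimum of min_i(a_i + i · x_0).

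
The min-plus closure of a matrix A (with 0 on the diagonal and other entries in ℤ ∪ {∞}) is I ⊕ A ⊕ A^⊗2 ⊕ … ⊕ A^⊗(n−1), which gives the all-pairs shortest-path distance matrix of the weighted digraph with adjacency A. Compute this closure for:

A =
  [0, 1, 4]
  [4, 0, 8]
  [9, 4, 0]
Closure =
  [0, 1, 4]
  [4, 0, 8]
  [8, 4, 0]

This is the Floyd-Warshall all-pairs shortest-path computation. For each intermediate vertex k = 0, 1, …, 2, update dist[i][j] ← min(dist[i][j], dist[i][k] + dist[k][j]). The final matrix gives, for each (i, j), the minimum total weight of any directed path from i to j (possibly empty when i = j).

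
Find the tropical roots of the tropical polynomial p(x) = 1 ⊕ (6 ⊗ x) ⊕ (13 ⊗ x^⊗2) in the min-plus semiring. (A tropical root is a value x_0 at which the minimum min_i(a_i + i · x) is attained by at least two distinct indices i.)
Roots: {-7, -5}

Each tropical root is a break point of the lower envelope of the lines y = a_i + i · x (there are 3 lines, with slopes 0, 1, ..., 2). Only the lines that attain the minimum somewhere contribute to roots; other lines are dominated. Here the surviving (envelope) indices are i = 2, i = 1, i = 0.
Intersections between consecutive envelope lines give the roots: for adjacent envelope indices i < j the intersection is x = (a_i − a_j) / (j − i). Reading off the sorted break points: {-7, -5}.
Verification: at each break x_0, at least two indices attain the minimum of min_i(a_i + i · x_0).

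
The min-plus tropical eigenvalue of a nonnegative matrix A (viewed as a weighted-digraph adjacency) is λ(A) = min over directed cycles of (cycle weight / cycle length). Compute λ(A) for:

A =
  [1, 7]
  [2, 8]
λ(A) = 1

Enumerate directed cycles and compute their means (weight / length). Sample:
  cycle 0 → 0: weight = 1, length = 1, mean = 1/1 ≈ 1.000
  cycle 1 → 1: weight = 8, length = 1, mean = 8/1 ≈ 8.000
  cycle 0 → 1 → 0: weight = 9, length = 2, mean = 9/2 ≈ 4.500
  cycle 1 → 0 → 1: weight = 9, length = 2, mean = 9/2 ≈ 4.500
Minimum mean = 1.000, attained e.g. along the cycle 0 → 0 with weight 1 and length 1. So λ(A) = 1/1 = 1.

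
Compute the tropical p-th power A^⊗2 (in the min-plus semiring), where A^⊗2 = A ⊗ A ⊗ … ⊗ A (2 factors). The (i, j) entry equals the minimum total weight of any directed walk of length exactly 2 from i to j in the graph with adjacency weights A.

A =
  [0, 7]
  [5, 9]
A^⊗2 =
  [0, 7]
  [5, 12]

Each entry (A^⊗2)_ij equals the minimum over all length-2 walks i = v_0 → v_1 → … → v_2 = j of Σ_t A[v_t][v_{t+1}]. For example, for (i, j) = (0, 1) we minimise over 2 possible intermediate vertex sequences; the minimum is 7, attained along the walk 0 → 0 → 1.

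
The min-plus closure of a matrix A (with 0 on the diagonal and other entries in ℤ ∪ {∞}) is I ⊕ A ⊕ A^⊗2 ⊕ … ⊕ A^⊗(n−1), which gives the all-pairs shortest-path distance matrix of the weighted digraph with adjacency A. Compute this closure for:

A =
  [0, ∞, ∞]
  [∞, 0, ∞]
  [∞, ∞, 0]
Closure =
  [0, ∞, ∞]
  [∞, 0, ∞]
  [∞, ∞, 0]

This is the Floyd-Warshall all-pairs shortest-path computation. For each intermediate vertex k = 0, 1, …, 2, update dist[i][j] ← min(dist[i][j], dist[i][k] + dist[k][j]). The final matrix gives, for each (i, j), the minimum total weight of any directed path from i to j (possibly empty when i = j).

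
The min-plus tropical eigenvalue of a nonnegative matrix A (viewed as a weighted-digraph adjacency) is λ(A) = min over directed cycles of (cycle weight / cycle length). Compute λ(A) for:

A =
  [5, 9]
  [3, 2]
λ(A) = 2

Enumerate directed cycles and compute their means (weight / length). Sample:
  cycle 0 → 0: weight = 5, length = 1, mean = 5/1 ≈ 5.000
  cycle 1 → 1: weight = 2, length = 1, mean = 2/1 ≈ 2.000
  cycle 0 → 1 → 0: weight = 12, length = 2, mean = 12/2 ≈ 6.000
  cycle 1 → 0 → 1: weight = 12, length = 2, mean = 12/2 ≈ 6.000
Minimum mean = 2.000, attained e.g. along the cycle 1 → 1 with weight 2 and length 1. So λ(A) = 2/1 = 2.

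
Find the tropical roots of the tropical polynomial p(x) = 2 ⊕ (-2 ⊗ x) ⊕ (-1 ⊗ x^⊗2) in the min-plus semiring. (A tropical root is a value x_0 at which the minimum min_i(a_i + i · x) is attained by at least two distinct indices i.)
Roots: {-1, 4}

Each tropical root is a break point of the lower envelope of the lines y = a_i + i · x (there are 3 lines, with slopes 0, 1, ..., 2). Only the lines that attain the minimum somewhere contribute to roots; other lines are dominated. Here the surviving (envelope) indices are i = 2, i = 1, i = 0.
Intersections between consecutive envelope lines give the roots: for adjacent envelope indices i < j the intersection is x = (a_i − a_j) / (j − i). Reading off the sorted break points: {-1, 4}.
Verification: at each break x_0, at least two indices attain the minimum of min_i(a_i + i · x_0).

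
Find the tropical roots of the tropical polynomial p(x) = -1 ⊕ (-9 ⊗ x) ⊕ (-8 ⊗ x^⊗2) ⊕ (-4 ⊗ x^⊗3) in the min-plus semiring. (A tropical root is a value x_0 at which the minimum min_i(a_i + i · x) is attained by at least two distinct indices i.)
Roots: {-4, -1, 8}

Each tropical root is a break point of the lower envelope of the lines y = a_i + i · x (there are 4 lines, with slopes 0, 1, ..., 3). Only the lines that attain the minimum somewhere contribute to roots; other lines are dominated. Here the surviving (envelope) indices are i = 3, i = 2, i = 1, i = 0.
Intersections between consecutive envelope lines give the roots: for adjacent envelope indices i < j the intersection is x = (a_i − a_j) / (j − i). Reading off the sorted break points: {-4, -1, 8}.
Verification: at each break x_0, at least two indices attain the minimum of min_i(a_i + i · x_0).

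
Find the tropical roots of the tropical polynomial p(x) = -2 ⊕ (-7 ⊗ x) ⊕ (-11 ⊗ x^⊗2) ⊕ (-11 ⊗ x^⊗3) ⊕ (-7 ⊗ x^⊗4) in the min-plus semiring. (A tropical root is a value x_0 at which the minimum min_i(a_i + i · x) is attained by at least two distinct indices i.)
Roots: {-4, 0, 4, 5}

Each tropical root is a break point of the lower envelope of the lines y = a_i + i · x (there are 5 lines, with slopes 0, 1, ..., 4). Only the lines that attain the minimum somewhere contribute to roots; other lines are dominated. Here the surviving (envelope) indices are i = 4, i = 3, i = 2, i = 1, i = 0.
Intersections between consecutive envelope lines give the roots: for adjacent envelope indices i < j the intersection is x = (a_i − a_j) / (j − i). Reading off the sorted break points: {-4, 0, 4, 5}.
Verification: at each break x_0, at least two indices attain the minimum of min_i(a_i + i · x_0).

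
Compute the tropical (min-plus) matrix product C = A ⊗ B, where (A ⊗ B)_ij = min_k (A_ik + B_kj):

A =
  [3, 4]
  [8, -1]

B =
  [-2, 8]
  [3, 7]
A ⊗ B =
  [1, 11]
  [2, 6]

Apply the min-plus product entry-by-entry:
  C[0][0] = min over k of (A[0][0] + B[0][0] = 3 + -2 = 1, A[0][1] + B[1][0] = 4 + 3 = 7) = 1 (attained at k = 0)
  C[0][1] = min over k of (A[0][0] + B[0][1] = 3 + 8 = 11, A[0][1] + B[1][1] = 4 + 7 = 11) = 11 (attained at k = 0)
  C[1][0] = min over k of (A[1][0] + B[0][0] = 8 + -2 = 6, A[1][1] + B[1][0] = -1 + 3 = 2) = 2 (attained at k = 1)
  C[1][1] = min over k of (A[1][0] + B[0][1] = 8 + 8 = 16, A[1][1] + B[1][1] = -1 + 7 = 6) = 6 (attained at k = 1)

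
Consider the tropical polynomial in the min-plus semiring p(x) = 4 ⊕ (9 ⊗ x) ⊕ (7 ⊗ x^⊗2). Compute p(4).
p(4) = 4

A tropical monomial a ⊗ x^⊗i evaluates to a + i · x. Evaluating each term at x = 4:
  Term 0 contributes 4 + 0 · 4 = 4
  Term 1 contributes 9 + 1 · 4 = 13
  Term 2 contributes 7 + 2 · 4 = 15
p(4) = ⊕ of these = min[4, 13, 15] = 4.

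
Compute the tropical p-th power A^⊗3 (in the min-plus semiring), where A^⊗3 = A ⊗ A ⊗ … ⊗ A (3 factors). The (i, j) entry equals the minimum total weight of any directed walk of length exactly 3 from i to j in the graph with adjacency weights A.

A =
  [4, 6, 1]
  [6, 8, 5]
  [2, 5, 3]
A^⊗3 =
  [6, 9, 4]
  [9, 12, 8]
  [5, 8, 6]

Each entry (A^⊗3)_ij equals the minimum over all length-3 walks i = v_0 → v_1 → … → v_3 = j of Σ_t A[v_t][v_{t+1}]. For example, for (i, j) = (0, 2) we minimise over 9 possible intermediate vertex sequences; the minimum is 4, attained along the walk 0 → 2 → 0 → 2.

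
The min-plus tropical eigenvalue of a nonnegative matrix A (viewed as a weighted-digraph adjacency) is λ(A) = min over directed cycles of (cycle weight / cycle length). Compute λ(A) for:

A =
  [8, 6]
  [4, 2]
λ(A) = 2

Enumerate directed cycles and compute their means (weight / length). Sample:
  cycle 0 → 0: weight = 8, length = 1, mean = 8/1 ≈ 8.000
  cycle 1 → 1: weight = 2, length = 1, mean = 2/1 ≈ 2.000
  cycle 0 → 1 → 0: weight = 10, length = 2, mean = 10/2 ≈ 5.000
  cycle 1 → 0 → 1: weight = 10, length = 2, mean = 10/2 ≈ 5.000
Minimum mean = 2.000, attained e.g. along the cycle 1 → 1 with weight 2 and length 1. So λ(A) = 2/1 = 2.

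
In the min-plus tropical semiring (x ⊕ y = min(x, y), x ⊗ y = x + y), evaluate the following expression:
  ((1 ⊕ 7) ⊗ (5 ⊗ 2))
((1 ⊕ 7) ⊗ (5 ⊗ 2)) = 8

Expand innermost to outermost. Recall ⊕ takes the minimum of its arguments and ⊗ takes their sum. Working out the expression ((1 ⊕ 7) ⊗ (5 ⊗ 2)) gives 8.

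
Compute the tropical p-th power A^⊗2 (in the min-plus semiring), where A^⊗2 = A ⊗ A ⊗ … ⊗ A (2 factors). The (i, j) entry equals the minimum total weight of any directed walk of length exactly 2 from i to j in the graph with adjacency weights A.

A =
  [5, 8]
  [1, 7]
A^⊗2 =
  [9, 13]
  [6, 9]

Each entry (A^⊗2)_ij equals the minimum over all length-2 walks i = v_0 → v_1 → … → v_2 = j of Σ_t A[v_t][v_{t+1}]. For example, for (i, j) = (0, 1) we minimise over 2 possible intermediate vertex sequences; the minimum is 13, attained along the walk 0 → 0 → 1.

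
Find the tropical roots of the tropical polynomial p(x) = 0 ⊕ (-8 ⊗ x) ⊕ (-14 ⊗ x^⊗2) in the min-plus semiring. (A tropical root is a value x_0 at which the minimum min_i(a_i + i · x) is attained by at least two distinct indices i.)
Roots: {6, 8}

Each tropical root is a break point of the lower envelope of the lines y = a_i + i · x (there are 3 lines, with slopes 0, 1, ..., 2). Only the lines that attain the minimum somewhere contribute to roots; other lines are dominated. Here the surviving (envelope) indices are i = 2, i = 1, i = 0.
Intersections between consecutive envelope lines give the roots: for adjacent envelope indices i < j the intersection is x = (a_i − a_j) / (j − i). Reading off the sorted break points: {6, 8}.
Verification: at each break x_0, at least two indices attain the minimum of min_i(a_i + i · x_0).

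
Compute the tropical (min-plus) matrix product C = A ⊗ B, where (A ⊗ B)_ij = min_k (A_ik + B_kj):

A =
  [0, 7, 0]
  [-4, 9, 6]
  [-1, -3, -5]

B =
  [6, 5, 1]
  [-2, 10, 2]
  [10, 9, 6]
A ⊗ B =
  [5, 5, 1]
  [2, 1, -3]
  [-5, 4, -1]

Apply the min-plus product entry-by-entry:
  C[0][0] = min over k of (A[0][0] + B[0][0] = 0 + 6 = 6, A[0][1] + B[1][0] = 7 + -2 = 5, A[0][2] + B[2][0] = 0 + 10 = 10) = 5 (attained at k = 1)
  C[0][1] = min over k of (A[0][0] + B[0][1] = 0 + 5 = 5, A[0][1] + B[1][1] = 7 + 10 = 17, A[0][2] + B[2][1] = 0 + 9 = 9) = 5 (attained at k = 0)
  C[0][2] = min over k of (A[0][0] + B[0][2] = 0 + 1 = 1, A[0][1] + B[1][2] = 7 + 2 = 9, A[0][2] + B[2][2] = 0 + 6 = 6) = 1 (attained at k = 0)
  C[1][0] = min over k of (A[1][0] + B[0][0] = -4 + 6 = 2, A[1][1] + B[1][0] = 9 + -2 = 7, A[1][2] + B[2][0] = 6 + 10 = 16) = 2 (attained at k = 0)
  C[1][1] = min over k of (A[1][0] + B[0][1] = -4 + 5 = 1, A[1][1] + B[1][1] = 9 + 10 = 19, A[1][2] + B[2][1] = 6 + 9 = 15) = 1 (attained at k = 0)
  C[1][2] = min over k of (A[1][0] + B[0][2] = -4 + 1 = -3, A[1][1] + B[1][2] = 9 + 2 = 11, A[1][2] + B[2][2] = 6 + 6 = 12) = -3 (attained at k = 0)
  C[2][0] = min over k of (A[2][0] + B[0][0] = -1 + 6 = 5, A[2][1] + B[1][0] = -3 + -2 = -5, A[2][2] + B[2][0] = -5 + 10 = 5) = -5 (attained at k = 1)
  C[2][1] = min over k of (A[2][0] + B[0][1] = -1 + 5 = 4, A[2][1] + B[1][1] = -3 + 10 = 7, A[2][2] + B[2][1] = -5 + 9 = 4) = 4 (attained at k = 0)
  C[2][2] = min over k of (A[2][0] + B[0][2] = -1 + 1 = 0, A[2][1] + B[1][2] = -3 + 2 = -1, A[2][2] + B[2][2] = -5 + 6 = 1) = -1 (attained at k = 1)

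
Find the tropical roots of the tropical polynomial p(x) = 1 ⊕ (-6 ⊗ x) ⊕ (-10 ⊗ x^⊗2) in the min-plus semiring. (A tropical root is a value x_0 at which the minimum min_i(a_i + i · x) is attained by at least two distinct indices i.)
Roots: {4, 7}

Each tropical root is a break point of the lower envelope of the lines y = a_i + i · x (there are 3 lines, with slopes 0, 1, ..., 2). Only the lines that attain the minimum somewhere contribute to roots; other lines are dominated. Here the surviving (envelope) indices are i = 2, i = 1, i = 0.
Intersections between consecutive envelope lines give the roots: for adjacent envelope indices i < j the intersection is x = (a_i − a_j) / (j − i). Reading off the sorted break points: {4, 7}.
Verification: at each break x_0, at least two indices attain the minimum of min_i(a_i + i · x_0).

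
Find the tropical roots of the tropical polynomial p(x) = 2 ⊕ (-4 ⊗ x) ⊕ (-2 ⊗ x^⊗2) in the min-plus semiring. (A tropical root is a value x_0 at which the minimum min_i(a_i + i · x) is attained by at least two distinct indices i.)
Roots: {-2, 6}

Each tropical root is a break point of the lower envelope of the lines y = a_i + i · x (there are 3 lines, with slopes 0, 1, ..., 2). Only the lines that attain the minimum somewhere contribute to roots; other lines are dominated. Here the surviving (envelope) indices are i = 2, i = 1, i = 0.
Intersections between consecutive envelope lines give the roots: for adjacent envelope indices i < j the intersection is x = (a_i − a_j) / (j − i). Reading off the sorted break points: {-2, 6}.
Verification: at each break x_0, at least two indices attain the minimum of min_i(a_i + i · x_0).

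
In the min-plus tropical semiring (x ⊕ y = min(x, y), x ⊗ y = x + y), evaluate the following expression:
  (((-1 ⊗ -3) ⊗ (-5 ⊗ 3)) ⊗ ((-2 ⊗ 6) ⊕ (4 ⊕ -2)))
(((-1 ⊗ -3) ⊗ (-5 ⊗ 3)) ⊗ ((-2 ⊗ 6) ⊕ (4 ⊕ -2))) = -8

Expand innermost to outermost. Recall ⊕ takes the minimum of its arguments and ⊗ takes their sum. Working out the expression (((-1 ⊗ -3) ⊗ (-5 ⊗ 3)) ⊗ ((-2 ⊗ 6) ⊕ (4 ⊕ -2))) gives -8.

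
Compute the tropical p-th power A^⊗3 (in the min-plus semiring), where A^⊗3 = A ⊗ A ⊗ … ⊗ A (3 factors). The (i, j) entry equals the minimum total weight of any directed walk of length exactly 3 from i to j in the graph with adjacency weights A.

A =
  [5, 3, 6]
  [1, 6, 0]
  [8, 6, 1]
A^⊗3 =
  [9, 7, 4]
  [5, 7, 2]
  [8, 8, 3]

Each entry (A^⊗3)_ij equals the minimum over all length-3 walks i = v_0 → v_1 → … → v_3 = j of Σ_t A[v_t][v_{t+1}]. For example, for (i, j) = (0, 2) we minimise over 9 possible intermediate vertex sequences; the minimum is 4, attained along the walk 0 → 1 → 2 → 2.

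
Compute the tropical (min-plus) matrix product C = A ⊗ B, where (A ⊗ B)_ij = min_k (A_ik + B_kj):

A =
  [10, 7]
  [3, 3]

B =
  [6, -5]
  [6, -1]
A ⊗ B =
  [13, 5]
  [9, -2]

Apply the min-plus product entry-by-entry:
  C[0][0] = min over k of (A[0][0] + B[0][0] = 10 + 6 = 16, A[0][1] + B[1][0] = 7 + 6 = 13) = 13 (attained at k = 1)
  C[0][1] = min over k of (A[0][0] + B[0][1] = 10 + -5 = 5, A[0][1] + B[1][1] = 7 + -1 = 6) = 5 (attained at k = 0)
  C[1][0] = min over k of (A[1][0] + B[0][0] = 3 + 6 = 9, A[1][1] + B[1][0] = 3 + 6 = 9) = 9 (attained at k = 0)
  C[1][1] = min over k of (A[1][0] + B[0][1] = 3 + -5 = -2, A[1][1] + B[1][1] = 3 + -1 = 2) = -2 (attained at k = 0)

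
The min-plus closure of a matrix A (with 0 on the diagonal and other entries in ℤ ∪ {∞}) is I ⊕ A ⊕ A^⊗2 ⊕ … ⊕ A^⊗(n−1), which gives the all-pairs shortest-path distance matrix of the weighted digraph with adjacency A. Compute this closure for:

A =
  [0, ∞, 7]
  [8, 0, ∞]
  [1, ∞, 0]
Closure =
  [0, ∞, 7]
  [8, 0, 15]
  [1, ∞, 0]

This is the Floyd-Warshall all-pairs shortest-path computation. For each intermediate vertex k = 0, 1, …, 2, update dist[i][j] ← min(dist[i][j], dist[i][k] + dist[k][j]). The final matrix gives, for each (i, j), the minimum total weight of any directed path from i to j (possibly empty when i = j).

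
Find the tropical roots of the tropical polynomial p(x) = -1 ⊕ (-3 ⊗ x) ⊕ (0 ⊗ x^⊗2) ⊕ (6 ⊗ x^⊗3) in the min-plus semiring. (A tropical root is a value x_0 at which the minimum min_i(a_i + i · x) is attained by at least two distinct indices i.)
Roots: {-6, -3, 2}

Each tropical root is a break point of the lower envelope of the lines y = a_i + i · x (there are 4 lines, with slopes 0, 1, ..., 3). Only the lines that attain the minimum somewhere contribute to roots; other lines are dominated. Here the surviving (envelope) indices are i = 3, i = 2, i = 1, i = 0.
Intersections between consecutive envelope lines give the roots: for adjacent envelope indices i < j the intersection is x = (a_i − a_j) / (j − i). Reading off the sorted break points: {-6, -3, 2}.
Verification: at each break x_0, at least two indices attain the minimum of min_i(a_i + i · x_0).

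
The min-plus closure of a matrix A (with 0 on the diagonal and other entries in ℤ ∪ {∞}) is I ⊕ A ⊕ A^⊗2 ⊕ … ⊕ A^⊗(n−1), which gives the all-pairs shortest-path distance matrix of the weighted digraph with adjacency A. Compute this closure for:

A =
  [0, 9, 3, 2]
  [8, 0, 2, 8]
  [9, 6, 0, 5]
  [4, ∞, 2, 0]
Closure =
  [0, 9, 3, 2]
  [8, 0, 2, 7]
  [9, 6, 0, 5]
  [4, 8, 2, 0]

This is the Floyd-Warshall all-pairs shortest-path computation. For each intermediate vertex k = 0, 1, …, 3, update dist[i][j] ← min(dist[i][j], dist[i][k] + dist[k][j]). The final matrix gives, for each (i, j), the minimum total weight of any directed path from i to j (possibly empty when i = j).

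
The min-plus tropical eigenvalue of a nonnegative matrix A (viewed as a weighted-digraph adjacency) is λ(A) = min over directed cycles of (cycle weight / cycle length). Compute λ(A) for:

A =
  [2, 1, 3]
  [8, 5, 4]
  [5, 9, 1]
λ(A) = 1

Enumerate directed cycles and compute their means (weight / length). Sample:
  cycle 0 → 0: weight = 2, length = 1, mean = 2/1 ≈ 2.000
  cycle 1 → 1: weight = 5, length = 1, mean = 5/1 ≈ 5.000
  cycle 2 → 2: weight = 1, length = 1, mean = 1/1 ≈ 1.000
  cycle 0 → 1 → 0: weight = 9, length = 2, mean = 9/2 ≈ 4.500
  cycle 0 → 2 → 0: weight = 8, length = 2, mean = 8/2 ≈ 4.000
  cycle 1 → 0 → 1: weight = 9, length = 2, mean = 9/2 ≈ 4.500
Minimum mean = 1.000, attained e.g. along the cycle 2 → 2 with weight 1 and length 1. So λ(A) = 1/1 = 1.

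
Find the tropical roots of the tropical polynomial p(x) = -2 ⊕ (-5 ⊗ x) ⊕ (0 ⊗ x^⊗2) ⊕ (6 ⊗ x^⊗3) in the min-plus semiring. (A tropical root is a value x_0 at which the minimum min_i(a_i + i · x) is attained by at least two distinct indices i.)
Roots: {-6, -5, 3}

Each tropical root is a break point of the lower envelope of the lines y = a_i + i · x (there are 4 lines, with slopes 0, 1, ..., 3). Only the lines that attain the minimum somewhere contribute to roots; other lines are dominated. Here the surviving (envelope) indices are i = 3, i = 2, i = 1, i = 0.
Intersections between consecutive envelope lines give the roots: for adjacent envelope indices i < j the intersection is x = (a_i − a_j) / (j − i). Reading off the sorted break points: {-6, -5, 3}.
Verification: at each break x_0, at least two indices attain the minimum of min_i(a_i + i · x_0).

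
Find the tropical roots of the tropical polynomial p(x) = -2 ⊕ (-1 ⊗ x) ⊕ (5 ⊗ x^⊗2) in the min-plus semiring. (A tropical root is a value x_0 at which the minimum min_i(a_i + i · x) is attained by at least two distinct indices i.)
Roots: {-6, -1}

Each tropical root is a break point of the lower envelope of the lines y = a_i + i · x (there are 3 lines, with slopes 0, 1, ..., 2). Only the lines that attain the minimum somewhere contribute to roots; other lines are dominated. Here the surviving (envelope) indices are i = 2, i = 1, i = 0.
Intersections between consecutive envelope lines give the roots: for adjacent envelope indices i < j the intersection is x = (a_i − a_j) / (j − i). Reading off the sorted break points: {-6, -1}.
Verification: at each break x_0, at least two indices attain the minimum of min_i(a_i + i · x_0).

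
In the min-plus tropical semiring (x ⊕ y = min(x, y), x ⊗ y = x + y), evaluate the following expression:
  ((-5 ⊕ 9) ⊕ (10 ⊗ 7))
((-5 ⊕ 9) ⊕ (10 ⊗ 7)) = -5

Expand innermost to outermost. Recall ⊕ takes the minimum of its arguments and ⊗ takes their sum. Working out the expression ((-5 ⊕ 9) ⊕ (10 ⊗ 7)) gives -5.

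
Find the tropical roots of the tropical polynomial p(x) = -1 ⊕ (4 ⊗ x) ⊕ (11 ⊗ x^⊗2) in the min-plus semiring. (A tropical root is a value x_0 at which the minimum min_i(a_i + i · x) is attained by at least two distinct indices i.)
Roots: {-7, -5}

Each tropical root is a break point of the lower envelope of the lines y = a_i + i · x (there are 3 lines, with slopes 0, 1, ..., 2). Only the lines that attain the minimum somewhere contribute to roots; other lines are dominated. Here the surviving (envelope) indices are i = 2, i = 1, i = 0.
Intersections between consecutive envelope lines give the roots: for adjacent envelope indices i < j the intersection is x = (a_i − a_j) / (j − i). Reading off the sorted break points: {-7, -5}.
Verification: at each break x_0, at least two indices attain the minimum of min_i(a_i + i · x_0).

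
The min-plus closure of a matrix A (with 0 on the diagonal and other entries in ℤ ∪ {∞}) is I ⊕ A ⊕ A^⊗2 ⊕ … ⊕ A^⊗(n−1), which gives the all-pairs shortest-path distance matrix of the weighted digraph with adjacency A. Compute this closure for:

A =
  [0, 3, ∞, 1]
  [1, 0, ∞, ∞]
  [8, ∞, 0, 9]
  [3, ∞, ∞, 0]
Closure =
  [0, 3, ∞, 1]
  [1, 0, ∞, 2]
  [8, 11, 0, 9]
  [3, 6, ∞, 0]

This is the Floyd-Warshall all-pairs shortest-path computation. For each intermediate vertex k = 0, 1, …, 3, update dist[i][j] ← min(dist[i][j], dist[i][k] + dist[k][j]). The final matrix gives, for each (i, j), the minimum total weight of any directed path from i to j (possibly empty when i = j).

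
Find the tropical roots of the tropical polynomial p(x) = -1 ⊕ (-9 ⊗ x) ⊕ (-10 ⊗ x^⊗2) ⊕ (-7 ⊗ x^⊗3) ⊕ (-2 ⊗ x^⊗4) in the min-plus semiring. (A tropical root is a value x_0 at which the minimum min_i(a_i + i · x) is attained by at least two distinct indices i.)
Roots: {-5, -3, 1, 8}

Each tropical root is a break point of the lower envelope of the lines y = a_i + i · x (there are 5 lines, with slopes 0, 1, ..., 4). Only the lines that attain the minimum somewhere contribute to roots; other lines are dominated. Here the surviving (envelope) indices are i = 4, i = 3, i = 2, i = 1, i = 0.
Intersections between consecutive envelope lines give the roots: for adjacent envelope indices i < j the intersection is x = (a_i − a_j) / (j − i). Reading off the sorted break points: {-5, -3, 1, 8}.
Verification: at each break x_0, at least two indices attain the minimum of min_i(a_i + i · x_0).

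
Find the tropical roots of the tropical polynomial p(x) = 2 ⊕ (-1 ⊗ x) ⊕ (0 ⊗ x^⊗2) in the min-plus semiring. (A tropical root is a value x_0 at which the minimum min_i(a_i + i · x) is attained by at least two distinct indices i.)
Roots: {-1, 3}

Each tropical root is a break point of the lower envelope of the lines y = a_i + i · x (there are 3 lines, with slopes 0, 1, ..., 2). Only the lines that attain the minimum somewhere contribute to roots; other lines are dominated. Here the surviving (envelope) indices are i = 2, i = 1, i = 0.
Intersections between consecutive envelope lines give the roots: for adjacent envelope indices i < j the intersection is x = (a_i − a_j) / (j − i). Reading off the sorted break points: {-1, 3}.
Verification: at each break x_0, at least two indices attain the minimum of min_i(a_i + i · x_0).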